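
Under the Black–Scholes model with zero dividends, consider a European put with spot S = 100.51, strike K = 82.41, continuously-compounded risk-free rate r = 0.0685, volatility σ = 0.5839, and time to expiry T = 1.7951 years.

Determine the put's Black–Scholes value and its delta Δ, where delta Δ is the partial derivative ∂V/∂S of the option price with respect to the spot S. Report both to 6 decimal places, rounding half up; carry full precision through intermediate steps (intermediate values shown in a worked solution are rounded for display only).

σ√T = 0.5839·√1.7951 = 0.782317
d₁ = (ln(S/K) + (r+σ²/2)T) / (σ√T) = (ln(100.51/82.41) + (0.0685+0.5839²/2)·1.7951) / 0.782317 = (0.198550 + 0.428974) / 0.782317 = 0.802136
d₂ = d₁ − σ√T = 0.802136 − 0.782317 = 0.019819
e^{−rT} = e^{−0.0685·1.7951} = 0.884295
N(−d₁) = 0.211237,  N(−d₂) = 0.492094
Put price V = K·e^{−rT}·N(−d₂) − S·N(−d₁) = 35.861224 − 21.231442 = 14.629783
Δ = −N(−d₁) = -0.211237

price = 14.629783
Δ = -0.211237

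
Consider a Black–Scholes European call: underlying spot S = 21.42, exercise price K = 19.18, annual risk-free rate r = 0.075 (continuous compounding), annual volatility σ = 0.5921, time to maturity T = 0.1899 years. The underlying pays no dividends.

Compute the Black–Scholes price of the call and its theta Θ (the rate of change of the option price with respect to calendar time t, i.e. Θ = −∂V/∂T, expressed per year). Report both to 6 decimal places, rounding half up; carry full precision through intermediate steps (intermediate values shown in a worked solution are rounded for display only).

price = 3.560957
Θ = -5.718458

σ√T = 0.5921·√0.1899 = 0.258022
d₁ = (ln(S/K) + (r+σ²/2)T) / (σ√T) = (ln(21.42/19.18) + (0.075+0.5921²/2)·0.1899) / 0.258022 = (0.110457 + 0.047530) / 0.258022 = 0.612301
d₂ = d₁ − σ√T = 0.612301 − 0.258022 = 0.354278
e^{−rT} = e^{−0.075·0.1899} = 0.985858
N(d₁) = 0.729831,  N(d₂) = 0.638435
Call price V = S·N(d₁) − K·e^{−rT}·N(d₂) = 15.632970 − 12.072012 = 3.560957
φ(d₁) = (1/√(2π))·e^{−d₁²/2} = 0.330749
Θ = −S·φ(d₁)·σ/(2√T) − r·K·e^{−rT}·N(d₂) = −4.813057 − 0.905401 = -5.718458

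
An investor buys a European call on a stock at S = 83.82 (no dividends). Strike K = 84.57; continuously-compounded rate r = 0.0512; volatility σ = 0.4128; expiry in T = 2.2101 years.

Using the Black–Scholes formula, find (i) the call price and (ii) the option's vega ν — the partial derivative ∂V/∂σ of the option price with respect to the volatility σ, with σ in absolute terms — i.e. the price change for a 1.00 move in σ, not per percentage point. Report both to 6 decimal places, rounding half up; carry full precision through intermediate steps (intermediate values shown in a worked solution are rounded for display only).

price = 23.620236
ν = 44.372621

σ√T = 0.4128·√2.2101 = 0.613685
d₁ = (ln(S/K) + (r+σ²/2)T) / (σ√T) = (ln(83.82/84.57) + (0.0512+0.4128²/2)·2.2101) / 0.613685 = (-0.008908 + 0.301462) / 0.613685 = 0.476717
d₂ = d₁ − σ√T = 0.476717 − 0.613685 = -0.136969
e^{−rT} = e^{−0.0512·2.2101} = 0.893010
N(d₁) = 0.683218,  N(d₂) = 0.445528
Call price V = S·N(d₁) − K·e^{−rT}·N(d₂) = 57.267336 − 33.647100 = 23.620236
φ(d₁) = (1/√(2π))·e^{−d₁²/2} = 0.356091
ν = S·φ(d₁)·√T = 44.372621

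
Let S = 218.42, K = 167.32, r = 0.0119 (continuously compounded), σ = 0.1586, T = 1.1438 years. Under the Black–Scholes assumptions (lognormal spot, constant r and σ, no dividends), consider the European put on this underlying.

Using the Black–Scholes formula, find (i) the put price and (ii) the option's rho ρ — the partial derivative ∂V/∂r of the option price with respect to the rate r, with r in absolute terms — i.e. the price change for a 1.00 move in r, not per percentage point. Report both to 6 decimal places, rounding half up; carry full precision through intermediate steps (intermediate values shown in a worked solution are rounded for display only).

price = 0.660537
ρ = -11.062773

σ√T = 0.1586·√1.1438 = 0.169620
d₁ = (ln(S/K) + (r+σ²/2)T) / (σ√T) = (ln(218.42/167.32) + (0.0119+0.1586²/2)·1.1438) / 0.169620 = (0.266512 + 0.027997) / 0.169620 = 1.736279
d₂ = d₁ − σ√T = 1.736279 − 0.169620 = 1.566659
e^{−rT} = e^{−0.0119·1.1438} = 0.986481
N(−d₁) = 0.041257,  N(−d₂) = 0.058597
Put price V = K·e^{−rT}·N(−d₂) − S·N(−d₁) = 9.671947 − 9.011410 = 0.660537
ρ = −K·T·e^{−rT}·N(−d₂) = -11.062773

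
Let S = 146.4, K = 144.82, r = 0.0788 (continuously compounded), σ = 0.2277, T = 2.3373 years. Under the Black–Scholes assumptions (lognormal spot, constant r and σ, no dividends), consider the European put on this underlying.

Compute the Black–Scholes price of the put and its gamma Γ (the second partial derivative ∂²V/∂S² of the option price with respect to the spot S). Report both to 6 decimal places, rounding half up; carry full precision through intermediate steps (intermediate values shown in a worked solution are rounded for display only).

σ√T = 0.2277·√2.3373 = 0.348113
d₁ = (ln(S/K) + (r+σ²/2)T) / (σ√T) = (ln(146.4/144.82) + (0.0788+0.2277²/2)·2.3373) / 0.348113 = (0.010851 + 0.244771) / 0.348113 = 0.734306
d₂ = d₁ − σ√T = 0.734306 − 0.348113 = 0.386193
e^{−rT} = e^{−0.0788·2.3373} = 0.831787
N(−d₁) = 0.231381,  N(−d₂) = 0.349677
Put price V = K·e^{−rT}·N(−d₂) − S·N(−d₁) = 42.121835 − 33.874184 = 8.247651
φ(d₁) = (1/√(2π))·e^{−d₁²/2} = 0.304665
Γ = φ(d₁) / (S·σ·√T) = 0.005978

price = 8.247651
Γ = 0.005978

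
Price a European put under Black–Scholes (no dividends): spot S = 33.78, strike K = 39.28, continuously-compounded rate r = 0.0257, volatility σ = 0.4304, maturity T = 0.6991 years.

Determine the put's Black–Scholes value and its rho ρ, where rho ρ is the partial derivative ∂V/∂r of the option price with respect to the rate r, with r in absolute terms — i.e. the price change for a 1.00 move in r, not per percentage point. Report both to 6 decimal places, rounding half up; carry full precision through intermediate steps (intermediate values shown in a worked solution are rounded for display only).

price = 7.910530
ρ = -19.111024

σ√T = 0.4304·√0.6991 = 0.359867
d₁ = (ln(S/K) + (r+σ²/2)T) / (σ√T) = (ln(33.78/39.28) + (0.0257+0.4304²/2)·0.6991) / 0.359867 = (-0.150847 + 0.082719) / 0.359867 = -0.189313
d₂ = d₁ − σ√T = -0.189313 − 0.359867 = -0.549180
e^{−rT} = e^{−0.0257·0.6991} = 0.982194
N(−d₁) = 0.575076,  N(−d₂) = 0.708559
Put price V = K·e^{−rT}·N(−d₂) − S·N(−d₁) = 27.336610 − 19.426080 = 7.910530
ρ = −K·T·e^{−rT}·N(−d₂) = -19.111024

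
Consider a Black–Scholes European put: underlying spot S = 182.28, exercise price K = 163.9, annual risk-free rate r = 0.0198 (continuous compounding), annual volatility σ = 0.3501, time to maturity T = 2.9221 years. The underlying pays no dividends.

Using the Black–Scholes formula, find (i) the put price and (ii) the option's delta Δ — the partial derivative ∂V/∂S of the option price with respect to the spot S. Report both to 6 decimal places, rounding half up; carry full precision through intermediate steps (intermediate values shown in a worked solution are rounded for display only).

σ√T = 0.3501·√2.9221 = 0.598466
d₁ = (ln(S/K) + (r+σ²/2)T) / (σ√T) = (ln(182.28/163.9) + (0.0198+0.3501²/2)·2.9221) / 0.598466 = (0.106287 + 0.236938) / 0.598466 = 0.573509
d₂ = d₁ − σ√T = 0.573509 − 0.598466 = -0.024957
e^{−rT} = e^{−0.0198·2.9221} = 0.943784
N(−d₁) = 0.283150,  N(−d₂) = 0.509955
Put price V = K·e^{−rT}·N(−d₂) − S·N(−d₁) = 78.883079 − 51.612571 = 27.270509
Δ = −N(−d₁) = -0.283150

price = 27.270509
Δ = -0.283150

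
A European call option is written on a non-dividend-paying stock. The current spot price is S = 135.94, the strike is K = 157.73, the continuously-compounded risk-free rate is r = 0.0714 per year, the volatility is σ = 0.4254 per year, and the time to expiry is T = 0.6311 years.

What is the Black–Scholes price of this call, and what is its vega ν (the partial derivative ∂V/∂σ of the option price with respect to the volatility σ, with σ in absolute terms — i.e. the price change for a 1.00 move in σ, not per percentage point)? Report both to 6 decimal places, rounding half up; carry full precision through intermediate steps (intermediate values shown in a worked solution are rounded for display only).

σ√T = 0.4254·√0.6311 = 0.337945
d₁ = (ln(S/K) + (r+σ²/2)T) / (σ√T) = (ln(135.94/157.73) + (0.0714+0.4254²/2)·0.6311) / 0.337945 = (-0.148671 + 0.102164) / 0.337945 = -0.137617
d₂ = d₁ − σ√T = -0.137617 − 0.337945 = -0.475562
e^{−rT} = e^{−0.0714·0.6311} = 0.955940
N(d₁) = 0.445272,  N(d₂) = 0.317193
Call price V = S·N(d₁) − K·e^{−rT}·N(d₂) = 60.530221 − 47.826489 = 12.703732
φ(d₁) = (1/√(2π))·e^{−d₁²/2} = 0.395182
ν = S·φ(d₁)·√T = 42.677011

price = 12.703732
ν = 42.677011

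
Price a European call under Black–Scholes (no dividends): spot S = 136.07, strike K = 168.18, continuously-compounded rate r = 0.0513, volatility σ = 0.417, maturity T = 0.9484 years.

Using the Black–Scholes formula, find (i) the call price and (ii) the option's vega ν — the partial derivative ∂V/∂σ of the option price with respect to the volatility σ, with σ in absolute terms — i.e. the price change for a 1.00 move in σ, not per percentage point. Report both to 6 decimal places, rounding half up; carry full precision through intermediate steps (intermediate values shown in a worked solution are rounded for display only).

σ√T = 0.417·√0.9484 = 0.406099
d₁ = (ln(S/K) + (r+σ²/2)T) / (σ√T) = (ln(136.07/168.18) + (0.0513+0.417²/2)·0.9484) / 0.406099 = (-0.211865 + 0.131111) / 0.406099 = -0.198854
d₂ = d₁ − σ√T = -0.198854 − 0.406099 = -0.604953
e^{−rT} = e^{−0.0513·0.9484} = 0.952512
N(d₁) = 0.421189,  N(d₂) = 0.272605
Call price V = S·N(d₁) − K·e^{−rT}·N(d₂) = 57.311129 − 43.669561 = 13.641568
φ(d₁) = (1/√(2π))·e^{−d₁²/2} = 0.391132
ν = S·φ(d₁)·√T = 51.830048

price = 13.641568
ν = 51.830048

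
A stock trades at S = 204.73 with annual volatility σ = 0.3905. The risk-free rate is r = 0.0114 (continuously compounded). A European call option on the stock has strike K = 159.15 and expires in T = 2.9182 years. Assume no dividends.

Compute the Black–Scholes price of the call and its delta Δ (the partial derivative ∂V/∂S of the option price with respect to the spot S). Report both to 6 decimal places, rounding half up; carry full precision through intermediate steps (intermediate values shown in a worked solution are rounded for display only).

σ√T = 0.3905·√2.9182 = 0.667081
d₁ = (ln(S/K) + (r+σ²/2)T) / (σ√T) = (ln(204.73/159.15) + (0.0114+0.3905²/2)·2.9182) / 0.667081 = (0.251845 + 0.255766) / 0.667081 = 0.760943
d₂ = d₁ − σ√T = 0.760943 − 0.667081 = 0.093862
e^{−rT} = e^{−0.0114·2.9182} = 0.967280
N(d₁) = 0.776655,  N(d₂) = 0.537391
Call price V = S·N(d₁) − K·e^{−rT}·N(d₂) = 159.004490 − 82.727323 = 76.277167
Δ = N(d₁) = 0.776655

price = 76.277167
Δ = 0.776655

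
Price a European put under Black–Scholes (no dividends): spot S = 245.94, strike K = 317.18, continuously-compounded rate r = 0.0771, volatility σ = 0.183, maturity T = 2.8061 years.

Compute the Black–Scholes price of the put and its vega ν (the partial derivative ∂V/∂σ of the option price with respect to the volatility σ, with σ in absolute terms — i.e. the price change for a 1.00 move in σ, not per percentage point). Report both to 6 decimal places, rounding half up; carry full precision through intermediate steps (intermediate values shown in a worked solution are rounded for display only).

σ√T = 0.183·√2.8061 = 0.306551
d₁ = (ln(S/K) + (r+σ²/2)T) / (σ√T) = (ln(245.94/317.18) + (0.0771+0.183²/2)·2.8061) / 0.306551 = (-0.254382 + 0.263337) / 0.306551 = 0.029213
d₂ = d₁ − σ√T = 0.029213 − 0.306551 = -0.277338
e^{−rT} = e^{−0.0771·2.8061} = 0.805453
N(−d₁) = 0.488347,  N(−d₂) = 0.609240
Put price V = K·e^{−rT}·N(−d₂) − S·N(−d₁) = 155.644681 − 120.104166 = 35.540515
φ(d₁) = (1/√(2π))·e^{−d₁²/2} = 0.398772
ν = S·φ(d₁)·√T = 164.287869

price = 35.540515
ν = 164.287869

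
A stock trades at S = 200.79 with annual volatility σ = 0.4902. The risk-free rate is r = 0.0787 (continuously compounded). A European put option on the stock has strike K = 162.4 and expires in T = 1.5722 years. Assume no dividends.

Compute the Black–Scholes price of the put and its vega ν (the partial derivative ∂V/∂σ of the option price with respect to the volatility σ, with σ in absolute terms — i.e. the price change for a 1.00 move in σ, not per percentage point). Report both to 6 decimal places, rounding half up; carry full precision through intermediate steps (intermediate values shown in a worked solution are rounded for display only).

price = 18.711249
ν = 69.757021

σ√T = 0.4902·√1.5722 = 0.614649
d₁ = (ln(S/K) + (r+σ²/2)T) / (σ√T) = (ln(200.79/162.4) + (0.0787+0.4902²/2)·1.5722) / 0.614649 = (0.212197 + 0.312629) / 0.614649 = 0.853863
d₂ = d₁ − σ√T = 0.853863 − 0.614649 = 0.239214
e^{−rT} = e^{−0.0787·1.5722} = 0.883616
N(−d₁) = 0.196590,  N(−d₂) = 0.405470
Put price V = K·e^{−rT}·N(−d₂) − S·N(−d₁) = 58.184650 − 39.473401 = 18.711249
φ(d₁) = (1/√(2π))·e^{−d₁²/2} = 0.277072
ν = S·φ(d₁)·√T = 69.757021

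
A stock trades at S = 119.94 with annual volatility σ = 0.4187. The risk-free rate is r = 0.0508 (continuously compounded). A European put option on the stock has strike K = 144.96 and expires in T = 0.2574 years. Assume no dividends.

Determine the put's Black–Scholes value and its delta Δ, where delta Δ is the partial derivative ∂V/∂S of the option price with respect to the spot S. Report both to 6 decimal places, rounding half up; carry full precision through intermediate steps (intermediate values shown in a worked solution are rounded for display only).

σ√T = 0.4187·√0.2574 = 0.212426
d₁ = (ln(S/K) + (r+σ²/2)T) / (σ√T) = (ln(119.94/144.96) + (0.0508+0.4187²/2)·0.2574) / 0.212426 = (-0.189466 + 0.035638) / 0.212426 = -0.724149
d₂ = d₁ − σ√T = -0.724149 − 0.212426 = -0.936575
e^{−rT} = e^{−0.0508·0.2574} = 0.987009
N(−d₁) = 0.765513,  N(−d₂) = 0.825511
Put price V = K·e^{−rT}·N(−d₂) − S·N(−d₁) = 118.111569 − 91.815618 = 26.295951
Δ = −N(−d₁) = -0.765513

price = 26.295951
Δ = -0.765513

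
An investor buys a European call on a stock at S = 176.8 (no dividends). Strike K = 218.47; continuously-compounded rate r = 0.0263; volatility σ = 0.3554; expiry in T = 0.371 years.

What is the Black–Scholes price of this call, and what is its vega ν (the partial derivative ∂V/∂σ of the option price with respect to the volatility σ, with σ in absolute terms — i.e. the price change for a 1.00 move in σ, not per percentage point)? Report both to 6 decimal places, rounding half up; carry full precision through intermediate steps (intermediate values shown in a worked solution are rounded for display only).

σ√T = 0.3554·√0.371 = 0.216473
d₁ = (ln(S/K) + (r+σ²/2)T) / (σ√T) = (ln(176.8/218.47) + (0.0263+0.3554²/2)·0.371) / 0.216473 = (-0.211630 + 0.033188) / 0.216473 = -0.824314
d₂ = d₁ − σ√T = -0.824314 − 0.216473 = -1.040787
e^{−rT} = e^{−0.0263·0.371} = 0.990290
N(d₁) = 0.204881,  N(d₂) = 0.148987
Call price V = S·N(d₁) − K·e^{−rT}·N(d₂) = 36.222906 − 32.233190 = 3.989716
φ(d₁) = (1/√(2π))·e^{−d₁²/2} = 0.284027
ν = S·φ(d₁)·√T = 30.586463

price = 3.989716
ν = 30.586463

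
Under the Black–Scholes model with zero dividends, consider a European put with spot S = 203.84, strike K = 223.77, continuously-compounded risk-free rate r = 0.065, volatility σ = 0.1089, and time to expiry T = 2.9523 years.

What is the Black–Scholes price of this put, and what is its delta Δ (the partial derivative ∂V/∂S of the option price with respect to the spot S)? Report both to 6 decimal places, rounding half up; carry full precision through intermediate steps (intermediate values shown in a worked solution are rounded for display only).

price = 6.867506
Δ = -0.267434

σ√T = 0.1089·√2.9523 = 0.187115
d₁ = (ln(S/K) + (r+σ²/2)T) / (σ√T) = (ln(203.84/223.77) + (0.065+0.1089²/2)·2.9523) / 0.187115 = (-0.093283 + 0.209405) / 0.187115 = 0.620593
d₂ = d₁ − σ√T = 0.620593 − 0.187115 = 0.433478
e^{−rT} = e^{−0.065·2.9523} = 0.825390
N(−d₁) = 0.267434,  N(−d₂) = 0.332334
Put price V = K·e^{−rT}·N(−d₂) − S·N(−d₁) = 61.381205 − 54.513699 = 6.867506
Δ = −N(−d₁) = -0.267434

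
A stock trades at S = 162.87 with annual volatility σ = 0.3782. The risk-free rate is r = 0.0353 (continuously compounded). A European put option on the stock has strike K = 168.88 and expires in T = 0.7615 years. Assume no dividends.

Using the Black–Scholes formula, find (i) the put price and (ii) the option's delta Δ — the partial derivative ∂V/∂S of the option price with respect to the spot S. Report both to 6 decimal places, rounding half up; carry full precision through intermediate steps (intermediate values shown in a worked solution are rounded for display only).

price = 22.221433
Δ = -0.445646

σ√T = 0.3782·√0.7615 = 0.330032
d₁ = (ln(S/K) + (r+σ²/2)T) / (σ√T) = (ln(162.87/168.88) + (0.0353+0.3782²/2)·0.7615) / 0.330032 = (-0.036236 + 0.081342) / 0.330032 = 0.136670
d₂ = d₁ − σ√T = 0.136670 − 0.330032 = -0.193362
e^{−rT} = e^{−0.0353·0.7615} = 0.973477
N(−d₁) = 0.445646,  N(−d₂) = 0.576662
Put price V = K·e^{−rT}·N(−d₂) − S·N(−d₁) = 94.803762 − 72.582329 = 22.221433
Δ = −N(−d₁) = -0.445646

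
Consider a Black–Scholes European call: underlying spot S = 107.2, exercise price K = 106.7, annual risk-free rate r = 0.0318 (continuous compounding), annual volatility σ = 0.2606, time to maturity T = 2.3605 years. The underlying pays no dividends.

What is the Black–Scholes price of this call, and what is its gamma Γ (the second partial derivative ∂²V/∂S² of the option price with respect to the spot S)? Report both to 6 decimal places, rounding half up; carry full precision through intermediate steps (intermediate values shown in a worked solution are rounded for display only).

σ√T = 0.2606·√2.3605 = 0.400384
d₁ = (ln(S/K) + (r+σ²/2)T) / (σ√T) = (ln(107.2/106.7) + (0.0318+0.2606²/2)·2.3605) / 0.400384 = (0.004675 + 0.155217) / 0.400384 = 0.399348
d₂ = d₁ − σ√T = 0.399348 − 0.400384 = -0.001035
e^{−rT} = e^{−0.0318·2.3605} = 0.927684
N(d₁) = 0.655182,  N(d₂) = 0.499587
Call price V = S·N(d₁) − K·e^{−rT}·N(d₂) = 70.235479 − 49.451064 = 20.784414
φ(d₁) = (1/√(2π))·e^{−d₁²/2} = 0.368366
Γ = φ(d₁) / (S·σ·√T) = 0.008582

price = 20.784414
Γ = 0.008582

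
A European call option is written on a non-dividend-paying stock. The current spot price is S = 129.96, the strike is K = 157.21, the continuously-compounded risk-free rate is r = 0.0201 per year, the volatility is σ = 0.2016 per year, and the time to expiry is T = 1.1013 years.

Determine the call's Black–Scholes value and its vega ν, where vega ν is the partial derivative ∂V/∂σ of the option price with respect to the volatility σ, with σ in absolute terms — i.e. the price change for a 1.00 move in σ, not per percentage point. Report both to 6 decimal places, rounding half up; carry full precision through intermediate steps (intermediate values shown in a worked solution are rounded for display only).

σ√T = 0.2016·√1.1013 = 0.211565
d₁ = (ln(S/K) + (r+σ²/2)T) / (σ√T) = (ln(129.96/157.21) + (0.0201+0.2016²/2)·1.1013) / 0.211565 = (-0.190356 + 0.044516) / 0.211565 = -0.689339
d₂ = d₁ − σ√T = -0.689339 − 0.211565 = -0.900904
e^{−rT} = e^{−0.0201·1.1013} = 0.978107
N(d₁) = 0.245305,  N(d₂) = 0.183820
Call price V = S·N(d₁) − K·e^{−rT}·N(d₂) = 31.879839 − 28.265638 = 3.614202
φ(d₁) = (1/√(2π))·e^{−d₁²/2} = 0.314575
ν = S·φ(d₁)·√T = 42.902915

price = 3.614202
ν = 42.902915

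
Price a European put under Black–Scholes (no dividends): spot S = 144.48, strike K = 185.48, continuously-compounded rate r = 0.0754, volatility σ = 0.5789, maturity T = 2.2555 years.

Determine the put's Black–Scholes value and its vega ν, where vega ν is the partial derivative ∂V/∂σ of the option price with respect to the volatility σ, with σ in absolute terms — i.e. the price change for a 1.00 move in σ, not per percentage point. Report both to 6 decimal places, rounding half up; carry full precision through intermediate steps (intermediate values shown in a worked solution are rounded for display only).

σ√T = 0.5789·√2.2555 = 0.869411
d₁ = (ln(S/K) + (r+σ²/2)T) / (σ√T) = (ln(144.48/185.48) + (0.0754+0.5789²/2)·2.2555) / 0.869411 = (-0.249806 + 0.548002) / 0.869411 = 0.342987
d₂ = d₁ − σ√T = 0.342987 − 0.869411 = -0.526424
e^{−rT} = e^{−0.0754·2.2555} = 0.843610
N(−d₁) = 0.365804,  N(−d₂) = 0.700703
Put price V = K·e^{−rT}·N(−d₂) − S·N(−d₁) = 109.641012 − 52.851402 = 56.789609
φ(d₁) = (1/√(2π))·e^{−d₁²/2} = 0.376153
ν = S·φ(d₁)·√T = 81.619524

price = 56.789609
ν = 81.619524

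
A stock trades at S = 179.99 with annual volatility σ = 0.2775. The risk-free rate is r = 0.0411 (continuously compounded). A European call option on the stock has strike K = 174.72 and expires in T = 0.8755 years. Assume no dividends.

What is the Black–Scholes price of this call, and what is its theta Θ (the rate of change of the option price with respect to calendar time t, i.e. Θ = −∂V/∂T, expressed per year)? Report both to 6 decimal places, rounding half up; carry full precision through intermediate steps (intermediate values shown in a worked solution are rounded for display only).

σ√T = 0.2775·√0.8755 = 0.259652
d₁ = (ln(S/K) + (r+σ²/2)T) / (σ√T) = (ln(179.99/174.72) + (0.0411+0.2775²/2)·0.8755) / 0.259652 = (0.029717 + 0.069693) / 0.259652 = 0.382856
d₂ = d₁ − σ√T = 0.382856 − 0.259652 = 0.123204
e^{−rT} = e^{−0.0411·0.8755} = 0.964657
N(d₁) = 0.649087,  N(d₂) = 0.549027
Call price V = S·N(d₁) − K·e^{−rT}·N(d₂) = 116.829108 − 92.535700 = 24.293408
φ(d₁) = (1/√(2π))·e^{−d₁²/2} = 0.370750
Θ = −S·φ(d₁)·σ/(2√T) − r·K·e^{−rT}·N(d₂) = −9.895420 − 3.803217 = -13.698637

price = 24.293408
Θ = -13.698637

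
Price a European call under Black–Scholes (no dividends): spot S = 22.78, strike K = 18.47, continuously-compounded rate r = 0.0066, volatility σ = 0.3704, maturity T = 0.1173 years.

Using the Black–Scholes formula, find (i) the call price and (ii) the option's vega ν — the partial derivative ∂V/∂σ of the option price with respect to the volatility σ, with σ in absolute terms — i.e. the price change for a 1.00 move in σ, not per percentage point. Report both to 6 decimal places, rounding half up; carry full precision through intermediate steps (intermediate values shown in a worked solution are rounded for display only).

price = 4.376696
ν = 0.705648

σ√T = 0.3704·√0.1173 = 0.126859
d₁ = (ln(S/K) + (r+σ²/2)T) / (σ√T) = (ln(22.78/18.47) + (0.0066+0.3704²/2)·0.1173) / 0.126859 = (0.209735 + 0.008821) / 0.126859 = 1.722830
d₂ = d₁ − σ√T = 1.722830 − 0.126859 = 1.595972
e^{−rT} = e^{−0.0066·0.1173} = 0.999226
N(d₁) = 0.957540,  N(d₂) = 0.944752
Call price V = S·N(d₁) − K·e^{−rT}·N(d₂) = 21.812770 − 17.436074 = 4.376696
φ(d₁) = (1/√(2π))·e^{−d₁²/2} = 0.090445
ν = S·φ(d₁)·√T = 0.705648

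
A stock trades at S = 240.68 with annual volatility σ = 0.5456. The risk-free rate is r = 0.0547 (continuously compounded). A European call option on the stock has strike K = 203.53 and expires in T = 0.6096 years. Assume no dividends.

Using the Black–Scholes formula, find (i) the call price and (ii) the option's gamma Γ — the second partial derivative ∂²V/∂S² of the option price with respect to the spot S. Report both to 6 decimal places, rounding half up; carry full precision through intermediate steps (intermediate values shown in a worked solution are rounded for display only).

price = 62.767326
Γ = 0.003078

σ√T = 0.5456·√0.6096 = 0.425987
d₁ = (ln(S/K) + (r+σ²/2)T) / (σ√T) = (ln(240.68/203.53) + (0.0547+0.5456²/2)·0.6096) / 0.425987 = (0.167655 + 0.124078) / 0.425987 = 0.684838
d₂ = d₁ − σ√T = 0.684838 − 0.425987 = 0.258851
e^{−rT} = e^{−0.0547·0.6096} = 0.967205
N(d₁) = 0.753277,  N(d₂) = 0.602125
Call price V = S·N(d₁) − K·e^{−rT}·N(d₂) = 181.298727 − 118.531401 = 62.767326
φ(d₁) = (1/√(2π))·e^{−d₁²/2} = 0.315549
Γ = φ(d₁) / (S·σ·√T) = 0.003078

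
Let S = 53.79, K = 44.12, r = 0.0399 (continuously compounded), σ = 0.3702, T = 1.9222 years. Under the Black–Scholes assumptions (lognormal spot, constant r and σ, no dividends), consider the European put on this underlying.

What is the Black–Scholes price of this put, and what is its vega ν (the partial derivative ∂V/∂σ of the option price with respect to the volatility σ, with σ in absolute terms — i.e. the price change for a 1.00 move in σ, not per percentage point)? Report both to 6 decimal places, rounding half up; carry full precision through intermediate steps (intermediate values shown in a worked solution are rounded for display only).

price = 4.424736
ν = 21.739228

σ√T = 0.3702·√1.9222 = 0.513258
d₁ = (ln(S/K) + (r+σ²/2)T) / (σ√T) = (ln(53.79/44.12) + (0.0399+0.3702²/2)·1.9222) / 0.513258 = (0.198174 + 0.208413) / 0.513258 = 0.792169
d₂ = d₁ − σ√T = 0.792169 − 0.513258 = 0.278911
e^{−rT} = e^{−0.0399·1.9222} = 0.926172
N(−d₁) = 0.214131,  N(−d₂) = 0.390157
Put price V = K·e^{−rT}·N(−d₂) − S·N(−d₁) = 15.942847 − 11.518111 = 4.424736
φ(d₁) = (1/√(2π))·e^{−d₁²/2} = 0.291503
ν = S·φ(d₁)·√T = 21.739228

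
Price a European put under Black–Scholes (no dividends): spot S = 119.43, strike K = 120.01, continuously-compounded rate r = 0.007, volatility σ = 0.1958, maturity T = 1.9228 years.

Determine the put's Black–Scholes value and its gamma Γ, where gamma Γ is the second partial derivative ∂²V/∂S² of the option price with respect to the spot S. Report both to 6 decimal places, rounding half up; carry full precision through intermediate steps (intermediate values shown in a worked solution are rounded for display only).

σ√T = 0.1958·√1.9228 = 0.271506
d₁ = (ln(S/K) + (r+σ²/2)T) / (σ√T) = (ln(119.43/120.01) + (0.007+0.1958²/2)·1.9228) / 0.271506 = (-0.004845 + 0.050317) / 0.271506 = 0.167483
d₂ = d₁ − σ√T = 0.167483 − 0.271506 = -0.104023
e^{−rT} = e^{−0.007·1.9228} = 0.986631
N(−d₁) = 0.433495,  N(−d₂) = 0.541424
Put price V = K·e^{−rT}·N(−d₂) − S·N(−d₁) = 64.107646 − 51.772294 = 12.335352
φ(d₁) = (1/√(2π))·e^{−d₁²/2} = 0.393386
Γ = φ(d₁) / (S·σ·√T) = 0.012132

price = 12.335352
Γ = 0.012132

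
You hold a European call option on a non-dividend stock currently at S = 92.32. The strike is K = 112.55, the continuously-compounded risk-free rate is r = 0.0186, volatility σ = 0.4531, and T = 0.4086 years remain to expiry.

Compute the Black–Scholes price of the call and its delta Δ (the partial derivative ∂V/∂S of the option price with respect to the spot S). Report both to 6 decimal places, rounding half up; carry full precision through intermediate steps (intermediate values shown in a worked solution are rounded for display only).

σ√T = 0.4531·√0.4086 = 0.289630
d₁ = (ln(S/K) + (r+σ²/2)T) / (σ√T) = (ln(92.32/112.55) + (0.0186+0.4531²/2)·0.4086) / 0.289630 = (-0.198137 + 0.049543) / 0.289630 = -0.513048
d₂ = d₁ − σ√T = -0.513048 − 0.289630 = -0.802678
e^{−rT} = e^{−0.0186·0.4086} = 0.992429
N(d₁) = 0.303959,  N(d₂) = 0.211080
Call price V = S·N(d₁) − K·e^{−rT}·N(d₂) = 28.061471 − 23.577229 = 4.484242
Δ = N(d₁) = 0.303959

price = 4.484242
Δ = 0.303959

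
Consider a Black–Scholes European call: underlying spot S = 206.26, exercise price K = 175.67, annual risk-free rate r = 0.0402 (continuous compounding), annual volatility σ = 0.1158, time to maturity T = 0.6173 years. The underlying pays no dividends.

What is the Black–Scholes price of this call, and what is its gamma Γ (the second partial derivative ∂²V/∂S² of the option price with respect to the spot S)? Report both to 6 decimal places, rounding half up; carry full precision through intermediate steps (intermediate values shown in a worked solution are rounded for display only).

price = 35.026974
Γ = 0.002430

σ√T = 0.1158·√0.6173 = 0.090982
d₁ = (ln(S/K) + (r+σ²/2)T) / (σ√T) = (ln(206.26/175.67) + (0.0402+0.1158²/2)·0.6173) / 0.090982 = (0.160530 + 0.028954) / 0.090982 = 2.082655
d₂ = d₁ − σ√T = 2.082655 − 0.090982 = 1.991672
e^{−rT} = e^{−0.0402·0.6173} = 0.975490
N(d₁) = 0.981359,  N(d₂) = 0.976796
Call price V = S·N(d₁) − K·e^{−rT}·N(d₂) = 202.415034 − 167.388060 = 35.026974
φ(d₁) = (1/√(2π))·e^{−d₁²/2} = 0.045608
Γ = φ(d₁) / (S·σ·√T) = 0.002430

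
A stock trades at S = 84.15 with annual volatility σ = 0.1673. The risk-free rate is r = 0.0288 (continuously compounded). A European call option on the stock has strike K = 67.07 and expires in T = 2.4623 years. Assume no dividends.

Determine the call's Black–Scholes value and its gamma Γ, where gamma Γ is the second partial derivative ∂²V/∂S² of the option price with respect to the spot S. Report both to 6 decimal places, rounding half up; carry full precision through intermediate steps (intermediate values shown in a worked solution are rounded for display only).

price = 22.884592
Γ = 0.008108

σ√T = 0.1673·√2.4623 = 0.262522
d₁ = (ln(S/K) + (r+σ²/2)T) / (σ√T) = (ln(84.15/67.07) + (0.0288+0.1673²/2)·2.4623) / 0.262522 = (0.226864 + 0.105373) / 0.262522 = 1.265558
d₂ = d₁ − σ√T = 1.265558 − 0.262522 = 1.003035
e^{−rT} = e^{−0.0288·2.4623} = 0.931542
N(d₁) = 0.897164,  N(d₂) = 0.842078
Call price V = S·N(d₁) − K·e^{−rT}·N(d₂) = 75.496375 − 52.611783 = 22.884592
φ(d₁) = (1/√(2π))·e^{−d₁²/2} = 0.179110
Γ = φ(d₁) / (S·σ·√T) = 0.008108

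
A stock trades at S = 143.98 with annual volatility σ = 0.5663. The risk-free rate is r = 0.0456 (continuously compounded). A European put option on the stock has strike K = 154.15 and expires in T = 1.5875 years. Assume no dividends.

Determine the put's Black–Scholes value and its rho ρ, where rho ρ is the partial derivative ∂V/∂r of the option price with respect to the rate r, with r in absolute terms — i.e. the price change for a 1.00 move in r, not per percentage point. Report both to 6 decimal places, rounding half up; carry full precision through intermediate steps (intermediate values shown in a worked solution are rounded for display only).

σ√T = 0.5663·√1.5875 = 0.713516
d₁ = (ln(S/K) + (r+σ²/2)T) / (σ√T) = (ln(143.98/154.15) + (0.0456+0.5663²/2)·1.5875) / 0.713516 = (-0.068252 + 0.326942) / 0.713516 = 0.362558
d₂ = d₁ − σ√T = 0.362558 − 0.713516 = -0.350958
e^{−rT} = e^{−0.0456·1.5875} = 0.930168
N(−d₁) = 0.358468,  N(−d₂) = 0.637190
Put price V = K·e^{−rT}·N(−d₂) − S·N(−d₁) = 91.363755 − 51.612181 = 39.751575
ρ = −K·T·e^{−rT}·N(−d₂) = -145.039962

price = 39.751575
ρ = -145.039962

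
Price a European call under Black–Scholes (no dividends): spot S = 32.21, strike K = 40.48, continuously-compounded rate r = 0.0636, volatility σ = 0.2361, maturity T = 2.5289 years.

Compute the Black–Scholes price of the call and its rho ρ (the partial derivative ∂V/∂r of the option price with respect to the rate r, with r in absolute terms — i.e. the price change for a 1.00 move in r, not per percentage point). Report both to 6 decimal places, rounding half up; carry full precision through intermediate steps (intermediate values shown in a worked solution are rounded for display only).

price = 3.915936
ρ = 31.066527

σ√T = 0.2361·√2.5289 = 0.375458
d₁ = (ln(S/K) + (r+σ²/2)T) / (σ√T) = (ln(32.21/40.48) + (0.0636+0.2361²/2)·2.5289) / 0.375458 = (-0.228531 + 0.231323) / 0.375458 = 0.007435
d₂ = d₁ − σ√T = 0.007435 − 0.375458 = -0.368024
e^{−rT} = e^{−0.0636·2.5289} = 0.851430
N(d₁) = 0.502966,  N(d₂) = 0.356428
Call price V = S·N(d₁) − K·e^{−rT}·N(d₂) = 16.200537 − 12.284601 = 3.915936
ρ = K·T·e^{−rT}·N(d₂) = 31.066527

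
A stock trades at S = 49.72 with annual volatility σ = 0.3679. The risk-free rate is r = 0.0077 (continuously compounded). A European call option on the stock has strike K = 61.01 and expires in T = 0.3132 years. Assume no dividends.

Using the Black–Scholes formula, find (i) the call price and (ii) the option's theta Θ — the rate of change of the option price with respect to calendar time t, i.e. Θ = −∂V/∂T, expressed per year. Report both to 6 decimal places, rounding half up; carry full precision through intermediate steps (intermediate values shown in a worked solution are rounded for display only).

price = 0.972889
Θ = -4.494796

σ√T = 0.3679·√0.3132 = 0.205893
d₁ = (ln(S/K) + (r+σ²/2)T) / (σ√T) = (ln(49.72/61.01) + (0.0077+0.3679²/2)·0.3132) / 0.205893 = (-0.204631 + 0.023608) / 0.205893 = -0.879211
d₂ = d₁ − σ√T = -0.879211 − 0.205893 = -1.085104
e^{−rT} = e^{−0.0077·0.3132} = 0.997591
N(d₁) = 0.189643,  N(d₂) = 0.138938
Call price V = S·N(d₁) − K·e^{−rT}·N(d₂) = 9.429072 − 8.456183 = 0.972889
φ(d₁) = (1/√(2π))·e^{−d₁²/2} = 0.271052
Θ = −S·φ(d₁)·σ/(2√T) − r·K·e^{−rT}·N(d₂) = −4.429683 − 0.065113 = -4.494796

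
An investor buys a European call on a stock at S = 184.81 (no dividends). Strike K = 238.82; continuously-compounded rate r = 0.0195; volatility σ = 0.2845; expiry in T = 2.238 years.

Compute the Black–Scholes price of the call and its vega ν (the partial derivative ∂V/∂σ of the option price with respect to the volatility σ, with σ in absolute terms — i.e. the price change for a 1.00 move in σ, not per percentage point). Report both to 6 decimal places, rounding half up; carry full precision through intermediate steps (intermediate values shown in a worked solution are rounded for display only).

price = 17.109934
ν = 105.845878

σ√T = 0.2845·√2.238 = 0.425610
d₁ = (ln(S/K) + (r+σ²/2)T) / (σ√T) = (ln(184.81/238.82) + (0.0195+0.2845²/2)·2.238) / 0.425610 = (-0.256382 + 0.134213) / 0.425610 = -0.287043
d₂ = d₁ − σ√T = -0.287043 − 0.425610 = -0.712654
e^{−rT} = e^{−0.0195·2.238} = 0.957298
N(d₁) = 0.387040,  N(d₂) = 0.238030
Call price V = S·N(d₁) − K·e^{−rT}·N(d₂) = 71.528771 − 54.418837 = 17.109934
φ(d₁) = (1/√(2π))·e^{−d₁²/2} = 0.382841
ν = S·φ(d₁)·√T = 105.845878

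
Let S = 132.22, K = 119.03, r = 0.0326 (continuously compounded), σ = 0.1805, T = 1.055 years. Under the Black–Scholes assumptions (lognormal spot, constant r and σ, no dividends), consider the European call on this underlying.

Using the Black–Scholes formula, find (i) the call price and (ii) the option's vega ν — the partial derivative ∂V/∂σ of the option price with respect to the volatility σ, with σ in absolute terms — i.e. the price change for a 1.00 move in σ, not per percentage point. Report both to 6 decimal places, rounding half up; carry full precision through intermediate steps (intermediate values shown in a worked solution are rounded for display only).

σ√T = 0.1805·√1.055 = 0.185397
d₁ = (ln(S/K) + (r+σ²/2)T) / (σ√T) = (ln(132.22/119.03) + (0.0326+0.1805²/2)·1.055) / 0.185397 = (0.105092 + 0.051579) / 0.185397 = 0.845054
d₂ = d₁ − σ√T = 0.845054 − 0.185397 = 0.659657
e^{−rT} = e^{−0.0326·1.055} = 0.966192
N(d₁) = 0.800960,  N(d₂) = 0.745263
Call price V = S·N(d₁) − K·e^{−rT}·N(d₂) = 105.902882 − 85.709554 = 20.193328
φ(d₁) = (1/√(2π))·e^{−d₁²/2} = 0.279153
ν = S·φ(d₁)·√T = 37.910989

price = 20.193328
ν = 37.910989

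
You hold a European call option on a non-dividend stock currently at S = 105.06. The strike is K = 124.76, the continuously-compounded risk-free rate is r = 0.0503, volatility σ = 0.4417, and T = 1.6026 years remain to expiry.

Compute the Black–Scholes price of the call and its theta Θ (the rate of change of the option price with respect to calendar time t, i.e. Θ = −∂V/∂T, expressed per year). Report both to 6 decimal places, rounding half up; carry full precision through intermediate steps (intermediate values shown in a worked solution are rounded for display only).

σ√T = 0.4417·√1.6026 = 0.559165
d₁ = (ln(S/K) + (r+σ²/2)T) / (σ√T) = (ln(105.06/124.76) + (0.0503+0.4417²/2)·1.6026) / 0.559165 = (-0.171860 + 0.236944) / 0.559165 = 0.116394
d₂ = d₁ − σ√T = 0.116394 − 0.559165 = -0.442771
e^{−rT} = e^{−0.0503·1.6026} = 0.922553
N(d₁) = 0.546330,  N(d₂) = 0.328966
Call price V = S·N(d₁) − K·e^{−rT}·N(d₂) = 57.397399 − 37.863171 = 19.534228
φ(d₁) = (1/√(2π))·e^{−d₁²/2} = 0.396249
Θ = −S·φ(d₁)·σ/(2√T) − r·K·e^{−rT}·N(d₂) = −7.262573 − 1.904518 = -9.167090

price = 19.534228
Θ = -9.167090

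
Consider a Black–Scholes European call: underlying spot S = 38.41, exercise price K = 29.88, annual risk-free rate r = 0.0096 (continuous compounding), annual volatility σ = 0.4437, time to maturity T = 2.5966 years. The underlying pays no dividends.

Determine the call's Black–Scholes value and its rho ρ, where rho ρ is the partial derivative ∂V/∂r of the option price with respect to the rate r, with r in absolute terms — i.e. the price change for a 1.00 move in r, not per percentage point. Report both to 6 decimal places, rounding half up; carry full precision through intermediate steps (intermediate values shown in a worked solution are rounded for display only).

price = 14.726096
ρ = 38.701964

σ√T = 0.4437·√2.5966 = 0.714977
d₁ = (ln(S/K) + (r+σ²/2)T) / (σ√T) = (ln(38.41/29.88) + (0.0096+0.4437²/2)·2.5966) / 0.714977 = (0.251128 + 0.280523) / 0.714977 = 0.743593
d₂ = d₁ − σ√T = 0.743593 − 0.714977 = 0.028616
e^{−rT} = e^{−0.0096·2.5966} = 0.975381
N(d₁) = 0.771439,  N(d₂) = 0.511415
Call price V = S·N(d₁) − K·e^{−rT}·N(d₂) = 29.630958 − 14.904862 = 14.726096
ρ = K·T·e^{−rT}·N(d₂) = 38.701964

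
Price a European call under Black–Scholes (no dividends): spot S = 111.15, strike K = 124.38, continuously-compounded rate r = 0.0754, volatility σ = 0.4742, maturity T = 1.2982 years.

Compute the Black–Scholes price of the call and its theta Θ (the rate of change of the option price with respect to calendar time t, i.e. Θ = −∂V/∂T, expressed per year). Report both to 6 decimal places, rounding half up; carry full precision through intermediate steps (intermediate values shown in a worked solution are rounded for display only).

price = 23.036047
Θ = -12.217111

σ√T = 0.4742·√1.2982 = 0.540297
d₁ = (ln(S/K) + (r+σ²/2)T) / (σ√T) = (ln(111.15/124.38) + (0.0754+0.4742²/2)·1.2982) / 0.540297 = (-0.112461 + 0.243845) / 0.540297 = 0.243170
d₂ = d₁ − σ√T = 0.243170 − 0.540297 = -0.297127
e^{−rT} = e^{−0.0754·1.2982} = 0.906754
N(d₁) = 0.596063,  N(d₂) = 0.383185
Call price V = S·N(d₁) − K·e^{−rT}·N(d₂) = 66.252407 − 43.216360 = 23.036047
φ(d₁) = (1/√(2π))·e^{−d₁²/2} = 0.387320
Θ = −S·φ(d₁)·σ/(2√T) − r·K·e^{−rT}·N(d₂) = −8.958598 − 3.258514 = -12.217111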